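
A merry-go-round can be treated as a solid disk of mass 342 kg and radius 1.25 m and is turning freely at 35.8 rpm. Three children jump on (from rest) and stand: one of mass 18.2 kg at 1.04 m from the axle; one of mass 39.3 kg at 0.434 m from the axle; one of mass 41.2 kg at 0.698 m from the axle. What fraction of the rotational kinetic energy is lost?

fraction ≈ 0.150

The added mass arrives with no angular momentum about the axle, and any external torque about the axle is negligible, so the system's angular momentum is conserved.
I_p = ½(342)(1.25)² = 267.2 kg·m².
Added inertia Σmr² = (18.2)(1.04)² + (39.3)(0.434)² + (41.2)(0.698)² = 47.16 kg·m²; I_f = 267.2 + 47.16 = 314.3 kg·m².
ω_f = I_p ω_i / I_f = (267.2)(35.8) / 314.3 = 30.43 rpm.
KE_i = ½(267.2)(3.749 rad/s)² = 1878 J; KE_f = ½(314.3)(3.187)² = 1596 J.
Fraction lost = 0.1500.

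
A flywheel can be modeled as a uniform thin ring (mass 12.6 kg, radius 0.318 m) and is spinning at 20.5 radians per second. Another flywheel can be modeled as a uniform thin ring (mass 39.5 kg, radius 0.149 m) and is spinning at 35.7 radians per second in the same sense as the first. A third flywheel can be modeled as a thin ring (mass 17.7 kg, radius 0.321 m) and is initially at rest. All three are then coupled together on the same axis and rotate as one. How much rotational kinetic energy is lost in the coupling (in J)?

ΔKE lost ≈ 412 J

No external torque acts about the common axis, so total angular momentum is conserved.
Moments of inertia: I_A = (12.6)(0.318)² = 1.274 kg·m²; I_B = (39.5)(0.149)² = 0.8769 kg·m²; I_C = (17.7)(0.321)² = 1.824 kg·m².
Taking A's sense as positive: L = (1.274)(20.5) + (0.8769)(35.7) = 57.43 kg·m²·rad/s.
Combined I = 1.274 + 0.8769 + 1.824 = 3.975 kg·m².
ω_f = L / I = 57.43 / 3.975 = 14.45 rad/s.
KE_i = ½ΣIω² = 826.6 J; KE_f = ½(3.975)(14.45)² = 414.8 J.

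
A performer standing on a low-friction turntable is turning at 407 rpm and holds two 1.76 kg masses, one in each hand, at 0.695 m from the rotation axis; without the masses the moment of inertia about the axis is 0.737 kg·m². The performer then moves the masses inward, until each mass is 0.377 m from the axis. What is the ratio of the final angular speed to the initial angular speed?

ω₂/ω₁ ≈ 1.97

With no external torque about the axis, L is conserved: I₁ω₁ = I₂ω₂.
I₁ = 0.737 + 2(1.76)(0.695)² = 2.437 kg·m²; I₂ = 0.737 + 2(1.76)(0.377)² = 1.237 kg·m².
ω₂/ω₁ = I₁/I₂ = 2.437 / 1.237 = 1.970.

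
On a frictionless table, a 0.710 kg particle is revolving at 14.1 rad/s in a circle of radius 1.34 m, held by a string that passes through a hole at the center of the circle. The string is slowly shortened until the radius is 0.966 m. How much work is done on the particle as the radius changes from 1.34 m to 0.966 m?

No torque about the axis ⇒ m r₁² ω₁ = m r₂² ω₂.
ω₂ = ω₁ (r₁/r₂)² = (14.1)(1.34/0.966)² = 27.13 rad/s.
W = ΔKE = ½m(v₂² − v₁²) = 117.1 J.

W ≈ 117 J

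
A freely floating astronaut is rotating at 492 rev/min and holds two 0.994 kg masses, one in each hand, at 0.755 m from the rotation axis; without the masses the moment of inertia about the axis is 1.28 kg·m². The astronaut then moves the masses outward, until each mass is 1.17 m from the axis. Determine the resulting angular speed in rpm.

Angular momentum about the spin axis is conserved since the torque about it is zero.
I₁ = 1.28 + 2(0.994)(0.755)² = 2.413 kg·m²; I₂ = 1.28 + 2(0.994)(1.17)² = 4.001 kg·m².
ω₂ = I₁ω₁ / I₂ = (2.413)(492 rpm) / (4.001) = 296.7 rpm.

ω₂ ≈ 297 rpm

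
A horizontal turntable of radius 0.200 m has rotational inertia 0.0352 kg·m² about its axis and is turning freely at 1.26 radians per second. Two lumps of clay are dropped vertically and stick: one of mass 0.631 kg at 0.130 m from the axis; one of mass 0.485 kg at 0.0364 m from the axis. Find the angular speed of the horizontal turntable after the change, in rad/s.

The added mass arrives with no angular momentum about the axis, and any external torque about the axis is negligible, so the system's angular momentum is conserved.
Added inertia Σmr² = (0.631)(0.130)² + (0.485)(0.0364)² = 0.01131 kg·m²; I_f = 0.03520 + 0.01131 = 0.04651 kg·m².
ω_f = I_p ω_i / I_f = (0.03520)(1.26) / 0.04651 = 0.9537 rad/s.

ω_f ≈ 0.954 rad/s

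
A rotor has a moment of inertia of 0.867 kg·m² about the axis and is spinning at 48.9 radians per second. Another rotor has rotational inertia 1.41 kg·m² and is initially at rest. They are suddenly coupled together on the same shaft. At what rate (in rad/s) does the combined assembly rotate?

|ω_f| ≈ 18.6 rad/s

The coupling torques are internal; angular momentum about the shared axis is conserved.
Taking A's sense as positive: L = (0.8670)(48.9) = 42.40 kg·m²·rad/s.
Combined I = 0.8670 + 1.410 = 2.277 kg·m².
ω_f = L / I = 42.40 / 2.277 = 18.62 rad/s.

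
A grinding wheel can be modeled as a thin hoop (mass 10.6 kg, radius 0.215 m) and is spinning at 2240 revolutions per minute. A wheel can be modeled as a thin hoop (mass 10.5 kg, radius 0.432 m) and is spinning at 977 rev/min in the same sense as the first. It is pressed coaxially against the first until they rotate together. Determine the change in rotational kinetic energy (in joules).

ΔKE ≈ -3430 J

The coupling torques are internal; angular momentum about the shared axis is conserved.
Moments of inertia: I_A = (10.6)(0.215)² = 0.4900 kg·m²; I_B = (10.5)(0.432)² = 1.960 kg·m².
Taking A's sense as positive: L = (0.4900)(2240) + (1.960)(977) = 3012 kg·m²·rpm.
Combined I = 0.4900 + 1.960 = 2.450 kg·m².
ω_f = L / I = 3012 / 2.450 = 1230 rpm.
KE_i = ½ΣIω² = 23740 J; KE_f = ½(2.450)(128.8)² = 20310 J.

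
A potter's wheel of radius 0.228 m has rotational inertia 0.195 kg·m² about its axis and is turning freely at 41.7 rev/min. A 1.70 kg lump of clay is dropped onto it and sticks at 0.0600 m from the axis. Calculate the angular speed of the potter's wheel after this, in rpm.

ω_f ≈ 40.4 rpm

The added mass arrives with no angular momentum about the axis, and any external torque about the axis is negligible, so the system's angular momentum is conserved.
Added inertia Σmr² = (1.70)(0.0600)² = 0.006120 kg·m²; I_f = 0.1950 + 0.006120 = 0.2011 kg·m².
ω_f = I_p ω_i / I_f = (0.1950)(41.7) / 0.2011 = 40.43 rpm.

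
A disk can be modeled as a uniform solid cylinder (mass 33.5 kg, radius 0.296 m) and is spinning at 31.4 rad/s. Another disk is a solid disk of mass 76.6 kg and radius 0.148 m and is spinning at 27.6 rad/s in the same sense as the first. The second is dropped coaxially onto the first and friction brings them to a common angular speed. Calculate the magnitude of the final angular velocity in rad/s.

|ω_f| ≈ 30.0 rad/s

No external torque acts about the common axis, so total angular momentum is conserved.
Moments of inertia: I_A = ½(33.5)(0.296)² = 1.468 kg·m²; I_B = ½(76.6)(0.148)² = 0.8389 kg·m².
Taking A's sense as positive: L = (1.468)(31.4) + (0.8389)(27.6) = 69.24 kg·m²·rad/s.
Combined I = 1.468 + 0.8389 = 2.306 kg·m².
ω_f = L / I = 69.24 / 2.306 = 30.02 rad/s.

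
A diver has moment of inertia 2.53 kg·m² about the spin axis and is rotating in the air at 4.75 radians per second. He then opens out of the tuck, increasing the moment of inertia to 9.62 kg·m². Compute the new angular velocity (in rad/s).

With no external torque about the axis, L is conserved: I₁ω₁ = I₂ω₂.
ω₂ = I₁ω₁ / I₂ = (2.530)(4.75 rad/s) / (9.620) = 1.249 rad/s.

ω₂ ≈ 1.25 rad/s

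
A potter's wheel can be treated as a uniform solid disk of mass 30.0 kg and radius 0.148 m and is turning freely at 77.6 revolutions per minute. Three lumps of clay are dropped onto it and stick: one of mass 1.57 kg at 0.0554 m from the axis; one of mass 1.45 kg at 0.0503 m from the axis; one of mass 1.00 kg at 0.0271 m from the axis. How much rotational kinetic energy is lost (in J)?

The added mass arrives with no angular momentum about the axis, and any external torque about the axis is negligible, so the system's angular momentum is conserved.
I_p = ½(30.0)(0.148)² = 0.3286 kg·m².
Added inertia Σmr² = (1.57)(0.0554)² + (1.45)(0.0503)² + (1.00)(0.0271)² = 0.009222 kg·m²; I_f = 0.3286 + 0.009222 = 0.3378 kg·m².
ω_f = I_p ω_i / I_f = (0.3286)(77.6) / 0.3378 = 75.48 rpm.
KE_i = ½(0.3286)(8.126 rad/s)² = 10.85 J; KE_f = ½(0.3378)(7.904)² = 10.55 J.

energy lost ≈ 0.296 J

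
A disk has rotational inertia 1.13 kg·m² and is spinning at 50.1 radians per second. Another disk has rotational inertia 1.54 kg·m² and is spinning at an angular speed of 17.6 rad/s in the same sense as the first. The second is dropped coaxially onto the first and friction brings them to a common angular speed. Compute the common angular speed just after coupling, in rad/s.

|ω_f| ≈ 31.4 rad/s

The coupling torques are internal; angular momentum about the shared axis is conserved.
Taking A's sense as positive: L = (1.130)(50.1) + (1.540)(17.6) = 83.72 kg·m²·rad/s.
Combined I = 1.130 + 1.540 = 2.670 kg·m².
ω_f = L / I = 83.72 / 2.670 = 31.35 rad/s.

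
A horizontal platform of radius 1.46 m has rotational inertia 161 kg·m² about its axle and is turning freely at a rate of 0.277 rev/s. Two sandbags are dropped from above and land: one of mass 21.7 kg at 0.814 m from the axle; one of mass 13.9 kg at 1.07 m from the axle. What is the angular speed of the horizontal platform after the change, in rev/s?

ω_f ≈ 0.233 rev/s

The added mass arrives with no angular momentum about the axle, and any external torque about the axle is negligible, so the system's angular momentum is conserved.
Added inertia Σmr² = (21.7)(0.814)² + (13.9)(1.07)² = 30.29 kg·m²; I_f = 161.0 + 30.29 = 191.3 kg·m².
ω_f = I_p ω_i / I_f = (161.0)(0.277) / 191.3 = 0.2331 rev/s.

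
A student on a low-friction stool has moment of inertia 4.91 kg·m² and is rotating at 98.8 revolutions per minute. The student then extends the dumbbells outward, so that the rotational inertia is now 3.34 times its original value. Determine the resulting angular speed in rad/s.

No external torque acts about the spin axis, so angular momentum is conserved.
I₂ = 3.34 × 4.91 = 16.40 kg·m².
ω₂ = I₁ω₁ / I₂ = (4.910)(98.8 rpm) / (16.40) = 29.58 rpm = 3.098 rad/s.

ω₂ ≈ 3.10 rad/s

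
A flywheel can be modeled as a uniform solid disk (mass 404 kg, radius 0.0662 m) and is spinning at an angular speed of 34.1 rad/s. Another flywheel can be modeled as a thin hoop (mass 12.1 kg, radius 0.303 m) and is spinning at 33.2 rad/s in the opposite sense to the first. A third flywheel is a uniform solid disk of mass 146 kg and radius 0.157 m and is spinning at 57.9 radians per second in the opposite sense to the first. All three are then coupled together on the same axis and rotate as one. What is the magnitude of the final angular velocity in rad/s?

|ω_f| ≈ 29.2 rad/s

The coupling torques are internal; angular momentum about the shared axis is conserved.
Moments of inertia: I_A = ½(404)(0.0662)² = 0.8853 kg·m²; I_B = (12.1)(0.303)² = 1.111 kg·m²; I_C = ½(146)(0.157)² = 1.799 kg·m².
Taking A's sense as positive: L = (0.8853)(34.1) − (1.111)(33.2) − (1.799)(57.9) = -110.9 kg·m²·rad/s.
Combined I = 0.8853 + 1.111 + 1.799 = 3.796 kg·m².
ω_f = L / I = -110.9 / 3.796 = -29.21 rad/s.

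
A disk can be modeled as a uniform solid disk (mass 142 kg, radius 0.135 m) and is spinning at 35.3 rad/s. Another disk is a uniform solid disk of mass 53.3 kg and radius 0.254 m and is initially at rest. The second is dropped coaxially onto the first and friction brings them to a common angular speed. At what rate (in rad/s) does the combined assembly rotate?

The coupling torques are internal; angular momentum about the shared axis is conserved.
Moments of inertia: I_A = ½(142)(0.135)² = 1.294 kg·m²; I_B = ½(53.3)(0.254)² = 1.719 kg·m².
Taking A's sense as positive: L = (1.294)(35.3) = 45.68 kg·m²·rad/s.
Combined I = 1.294 + 1.719 = 3.013 kg·m².
ω_f = L / I = 45.68 / 3.013 = 15.16 rad/s.

|ω_f| ≈ 15.2 rad/s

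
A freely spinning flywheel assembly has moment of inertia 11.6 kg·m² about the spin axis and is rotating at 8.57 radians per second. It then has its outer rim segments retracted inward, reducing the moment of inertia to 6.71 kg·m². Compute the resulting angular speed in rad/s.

ω₂ ≈ 14.8 rad/s

With no external torque about the axis, L is conserved: I₁ω₁ = I₂ω₂.
ω₂ = I₁ω₁ / I₂ = (11.60)(8.57 rad/s) / (6.710) = 14.82 rad/s.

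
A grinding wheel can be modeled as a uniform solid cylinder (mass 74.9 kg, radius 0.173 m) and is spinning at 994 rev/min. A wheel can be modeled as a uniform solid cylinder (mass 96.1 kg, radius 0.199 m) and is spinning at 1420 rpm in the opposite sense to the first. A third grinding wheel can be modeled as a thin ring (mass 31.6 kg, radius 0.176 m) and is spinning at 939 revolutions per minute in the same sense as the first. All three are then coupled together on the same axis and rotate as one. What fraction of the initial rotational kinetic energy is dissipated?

fraction ≈ 0.981

The coupling torques are internal; angular momentum about the shared axis is conserved.
Moments of inertia: I_A = ½(74.9)(0.173)² = 1.121 kg·m²; I_B = ½(96.1)(0.199)² = 1.903 kg·m²; I_C = (31.6)(0.176)² = 0.9788 kg·m².
Taking A's sense as positive: L = (1.121)(994) − (1.903)(1420) + (0.9788)(939) = -668.8 kg·m²·rpm.
Combined I = 1.121 + 1.903 + 0.9788 = 4.003 kg·m².
ω_f = L / I = -668.8 / 4.003 = -167.1 rpm.
KE_i = ½ΣIω² = 31840 J; KE_f = ½(4.003)(17.50)² = 612.7 J.
Fraction dissipated = (KE_i − KE_f)/KE_i = 0.9808.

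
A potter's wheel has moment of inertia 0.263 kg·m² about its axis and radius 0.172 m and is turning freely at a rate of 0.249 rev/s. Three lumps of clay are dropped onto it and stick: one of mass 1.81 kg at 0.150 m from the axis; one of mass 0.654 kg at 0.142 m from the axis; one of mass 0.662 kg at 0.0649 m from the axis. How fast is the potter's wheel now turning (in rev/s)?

No external torque acts about the axis; L_before = L_after.
Added inertia Σmr² = (1.81)(0.150)² + (0.654)(0.142)² + (0.662)(0.0649)² = 0.05670 kg·m²; I_f = 0.2630 + 0.05670 = 0.3197 kg·m².
ω_f = I_p ω_i / I_f = (0.2630)(0.249) / 0.3197 = 0.2048 rev/s.

ω_f ≈ 0.205 rev/s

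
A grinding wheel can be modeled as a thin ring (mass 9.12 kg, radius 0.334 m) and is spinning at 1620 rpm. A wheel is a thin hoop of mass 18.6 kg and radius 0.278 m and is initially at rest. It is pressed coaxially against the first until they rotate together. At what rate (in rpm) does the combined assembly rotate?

|ω_f| ≈ 671 rpm

No external torque acts about the common axis, so total angular momentum is conserved.
Moments of inertia: I_A = (9.12)(0.334)² = 1.017 kg·m²; I_B = (18.6)(0.278)² = 1.437 kg·m².
Taking A's sense as positive: L = (1.017)(1620) = 1648 kg·m²·rpm.
Combined I = 1.017 + 1.437 = 2.455 kg·m².
ω_f = L / I = 1648 / 2.455 = 671.4 rpm.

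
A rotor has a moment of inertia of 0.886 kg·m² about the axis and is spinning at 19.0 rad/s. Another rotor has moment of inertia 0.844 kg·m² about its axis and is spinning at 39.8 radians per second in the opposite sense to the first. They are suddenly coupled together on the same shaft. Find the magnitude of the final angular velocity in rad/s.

|ω_f| ≈ 9.69 rad/s

No external torque acts about the common axis, so total angular momentum is conserved.
Taking A's sense as positive: L = (0.8860)(19.0) − (0.8440)(39.8) = -16.76 kg·m²·rad/s.
Combined I = 0.8860 + 0.8440 = 1.730 kg·m².
ω_f = L / I = -16.76 / 1.730 = -9.686 rad/s.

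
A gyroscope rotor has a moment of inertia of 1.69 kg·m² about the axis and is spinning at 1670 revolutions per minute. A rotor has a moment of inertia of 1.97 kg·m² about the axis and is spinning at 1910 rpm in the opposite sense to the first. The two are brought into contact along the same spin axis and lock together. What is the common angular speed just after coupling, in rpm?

|ω_f| ≈ 257 rpm

The coupling torques are internal; angular momentum about the shared axis is conserved.
Taking A's sense as positive: L = (1.690)(1670) − (1.970)(1910) = -940.4 kg·m²·rpm.
Combined I = 1.690 + 1.970 = 3.660 kg·m².
ω_f = L / I = -940.4 / 3.660 = -256.9 rpm.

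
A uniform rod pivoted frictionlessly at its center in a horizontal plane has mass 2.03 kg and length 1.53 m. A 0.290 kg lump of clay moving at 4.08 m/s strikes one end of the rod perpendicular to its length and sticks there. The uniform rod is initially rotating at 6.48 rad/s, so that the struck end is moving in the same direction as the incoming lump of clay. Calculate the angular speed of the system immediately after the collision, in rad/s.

|ω_f| ≈ 6.14 rad/s

About the pivot the impulsive forces during the collision are internal, so angular momentum about that axis is conserved.
I_p = (1/12)(2.03)(1.53)² = 0.3960 kg·m². Taking the sense of the lump of clay's angular momentum as positive, L_{lump} = m v R = (0.290)(4.08)(1.53/2) = 0.9051 kg·m²/s.
L_i = +I_p ω_p + m v R = +(0.3960)(6.48) + 0.9051 = 3.471 kg·m²/s.
After sticking, I_f = I_p + m R² = 0.3960 + (0.290)(1.53/2)² = 0.5657 kg·m².
ω_f = L_i / I_f = 3.471 / 0.5657 = 6.136 rad/s.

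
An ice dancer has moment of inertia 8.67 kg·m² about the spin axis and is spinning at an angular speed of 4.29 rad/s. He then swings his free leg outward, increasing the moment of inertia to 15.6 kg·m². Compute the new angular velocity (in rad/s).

ω₂ ≈ 2.38 rad/s

Angular momentum about the spin axis is conserved since the torque about it is zero.
ω₂ = I₁ω₁ / I₂ = (8.670)(4.29 rad/s) / (15.60) = 2.384 rad/s.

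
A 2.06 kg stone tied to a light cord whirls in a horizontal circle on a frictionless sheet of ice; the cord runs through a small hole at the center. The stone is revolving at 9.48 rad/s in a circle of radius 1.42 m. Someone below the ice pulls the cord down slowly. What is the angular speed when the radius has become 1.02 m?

ω₂ ≈ 18.4 rad/s

No torque about the axis ⇒ m r₁² ω₁ = m r₂² ω₂.
ω₂ = ω₁ (r₁/r₂)² = (9.48)(1.42/1.02)² = 18.37 rad/s.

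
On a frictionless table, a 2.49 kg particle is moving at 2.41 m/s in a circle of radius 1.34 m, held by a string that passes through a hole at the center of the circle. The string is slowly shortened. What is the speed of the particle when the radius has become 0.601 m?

v₂ ≈ 5.37 m/s

Central (radial) force ⇒ zero torque about the center ⇒ m v r is constant.
v₂ = v₁ r₁ / r₂ = (2.41)(1.34) / (0.601) = 5.373 m/s.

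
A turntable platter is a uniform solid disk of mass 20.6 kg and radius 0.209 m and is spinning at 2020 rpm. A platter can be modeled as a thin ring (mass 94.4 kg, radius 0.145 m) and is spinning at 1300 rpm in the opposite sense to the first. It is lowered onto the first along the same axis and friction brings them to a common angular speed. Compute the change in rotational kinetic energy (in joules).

ΔKE ≈ -22200 J

The coupling torques are internal; angular momentum about the shared axis is conserved.
Moments of inertia: I_A = ½(20.6)(0.209)² = 0.4499 kg·m²; I_B = (94.4)(0.145)² = 1.985 kg·m².
Taking A's sense as positive: L = (0.4499)(2020) − (1.985)(1300) = -1671 kg·m²·rpm.
Combined I = 0.4499 + 1.985 = 2.435 kg·m².
ω_f = L / I = -1671 / 2.435 = -686.5 rpm.
KE_i = ½ΣIω² = 28460 J; KE_f = ½(2.435)(71.89)² = 6291 J.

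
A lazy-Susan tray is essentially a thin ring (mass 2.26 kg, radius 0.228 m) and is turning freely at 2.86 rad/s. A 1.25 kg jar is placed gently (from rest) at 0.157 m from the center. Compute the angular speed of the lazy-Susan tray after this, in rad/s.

ω_f ≈ 2.27 rad/s

No external torque acts about the center; L_before = L_after.
I_p = (2.26)(0.228)² = 0.1175 kg·m².
Added inertia Σmr² = (1.25)(0.157)² = 0.03081 kg·m²; I_f = 0.1175 + 0.03081 = 0.1483 kg·m².
ω_f = I_p ω_i / I_f = (0.1175)(2.86) / 0.1483 = 2.266 rad/s.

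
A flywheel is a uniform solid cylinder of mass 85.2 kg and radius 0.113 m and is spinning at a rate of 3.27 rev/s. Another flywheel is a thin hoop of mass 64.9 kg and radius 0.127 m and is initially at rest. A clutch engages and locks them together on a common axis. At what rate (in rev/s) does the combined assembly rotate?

|ω_f| ≈ 1.12 rev/s

The coupling torques are internal; angular momentum about the shared axis is conserved.
Moments of inertia: I_A = ½(85.2)(0.113)² = 0.5440 kg·m²; I_B = (64.9)(0.127)² = 1.047 kg·m².
Taking A's sense as positive: L = (0.5440)(3.27) = 1.779 kg·m²·rev/s.
Combined I = 0.5440 + 1.047 = 1.591 kg·m².
ω_f = L / I = 1.779 / 1.591 = 1.118 rev/s.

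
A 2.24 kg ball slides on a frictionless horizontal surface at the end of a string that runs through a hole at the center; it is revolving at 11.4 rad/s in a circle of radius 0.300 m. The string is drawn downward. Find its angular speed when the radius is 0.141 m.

ω₂ ≈ 51.6 rad/s

No torque about the axis ⇒ m r₁² ω₁ = m r₂² ω₂.
ω₂ = ω₁ (r₁/r₂)² = (11.4)(0.300/0.141)² = 51.61 rad/s.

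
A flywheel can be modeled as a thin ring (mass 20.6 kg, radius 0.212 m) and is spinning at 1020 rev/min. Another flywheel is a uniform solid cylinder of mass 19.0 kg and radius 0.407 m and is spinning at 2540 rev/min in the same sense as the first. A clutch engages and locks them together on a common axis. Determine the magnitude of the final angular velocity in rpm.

The coupling torques are internal; angular momentum about the shared axis is conserved.
Moments of inertia: I_A = (20.6)(0.212)² = 0.9258 kg·m²; I_B = ½(19.0)(0.407)² = 1.574 kg·m².
Taking A's sense as positive: L = (0.9258)(1020) + (1.574)(2540) = 4941 kg·m²·rpm.
Combined I = 0.9258 + 1.574 = 2.500 kg·m².
ω_f = L / I = 4941 / 2.500 = 1977 rpm.

|ω_f| ≈ 1980 rpm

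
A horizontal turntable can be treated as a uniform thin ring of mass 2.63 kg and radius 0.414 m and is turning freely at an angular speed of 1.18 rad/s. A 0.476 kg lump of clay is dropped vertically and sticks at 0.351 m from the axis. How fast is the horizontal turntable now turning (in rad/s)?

No external torque acts about the axis; L_before = L_after.
I_p = (2.63)(0.414)² = 0.4508 kg·m².
Added inertia Σmr² = (0.476)(0.351)² = 0.05864 kg·m²; I_f = 0.4508 + 0.05864 = 0.5094 kg·m².
ω_f = I_p ω_i / I_f = (0.4508)(1.18) / 0.5094 = 1.044 rad/s.

ω_f ≈ 1.04 rad/s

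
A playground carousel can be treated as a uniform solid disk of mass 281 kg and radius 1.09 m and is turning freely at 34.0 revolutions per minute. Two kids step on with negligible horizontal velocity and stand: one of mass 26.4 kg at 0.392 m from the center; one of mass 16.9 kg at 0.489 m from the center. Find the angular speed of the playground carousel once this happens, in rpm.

ω_f ≈ 32.4 rpm

The added mass arrives with no angular momentum about the center, and any external torque about the center is negligible, so the system's angular momentum is conserved.
I_p = ½(281)(1.09)² = 166.9 kg·m².
Added inertia Σmr² = (26.4)(0.392)² + (16.9)(0.489)² = 8.098 kg·m²; I_f = 166.9 + 8.098 = 175.0 kg·m².
ω_f = I_p ω_i / I_f = (166.9)(34.0) / 175.0 = 32.43 rpm.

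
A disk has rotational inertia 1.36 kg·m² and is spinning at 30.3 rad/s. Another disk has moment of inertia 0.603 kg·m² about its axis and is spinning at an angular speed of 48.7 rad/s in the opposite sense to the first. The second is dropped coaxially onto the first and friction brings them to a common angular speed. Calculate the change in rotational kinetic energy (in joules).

ΔKE ≈ -1300 J

No external torque acts about the common axis, so total angular momentum is conserved.
Taking A's sense as positive: L = (1.360)(30.3) − (0.6030)(48.7) = 11.84 kg·m²·rad/s.
Combined I = 1.360 + 0.6030 = 1.963 kg·m².
ω_f = L / I = 11.84 / 1.963 = 6.033 rad/s.
KE_i = ½ΣIω² = 1339 J; KE_f = ½(1.963)(6.033)² = 35.72 J.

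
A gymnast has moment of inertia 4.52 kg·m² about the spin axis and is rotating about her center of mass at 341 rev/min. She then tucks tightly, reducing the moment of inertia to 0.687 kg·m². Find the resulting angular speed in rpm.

With no external torque about the axis, L is conserved: I₁ω₁ = I₂ω₂.
ω₂ = I₁ω₁ / I₂ = (4.520)(341 rpm) / (0.6870) = 2244 rpm.

ω₂ ≈ 2240 rpm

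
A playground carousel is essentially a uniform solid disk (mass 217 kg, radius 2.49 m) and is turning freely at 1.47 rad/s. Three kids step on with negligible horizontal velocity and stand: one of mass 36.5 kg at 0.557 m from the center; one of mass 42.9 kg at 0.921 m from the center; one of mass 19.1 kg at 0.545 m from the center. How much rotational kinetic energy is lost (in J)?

The added mass arrives with no angular momentum about the center, and any external torque about the center is negligible, so the system's angular momentum is conserved.
I_p = ½(217)(2.49)² = 672.7 kg·m².
Added inertia Σmr² = (36.5)(0.557)² + (42.9)(0.921)² + (19.1)(0.545)² = 53.39 kg·m²; I_f = 672.7 + 53.39 = 726.1 kg·m².
ω_f = I_p ω_i / I_f = (672.7)(1.47) / 726.1 = 1.362 rad/s.
KE_i = ½(672.7)(1.470 rad/s)² = 726.8 J; KE_f = ½(726.1)(1.362)² = 673.4 J.

energy lost ≈ 53.4 J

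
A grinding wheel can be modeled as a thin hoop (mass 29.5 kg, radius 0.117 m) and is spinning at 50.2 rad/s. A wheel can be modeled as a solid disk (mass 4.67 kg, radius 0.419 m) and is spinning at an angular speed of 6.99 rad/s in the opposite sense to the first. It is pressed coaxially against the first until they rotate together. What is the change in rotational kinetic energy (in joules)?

ΔKE ≈ -333 J

No external torque acts about the common axis, so total angular momentum is conserved.
Moments of inertia: I_A = (29.5)(0.117)² = 0.4038 kg·m²; I_B = ½(4.67)(0.419)² = 0.4099 kg·m².
Taking A's sense as positive: L = (0.4038)(50.2) − (0.4099)(6.99) = 17.41 kg·m²·rad/s.
Combined I = 0.4038 + 0.4099 = 0.8138 kg·m².
ω_f = L / I = 17.41 / 0.8138 = 21.39 rad/s.
KE_i = ½ΣIω² = 518.8 J; KE_f = ½(0.8138)(21.39)² = 186.2 J.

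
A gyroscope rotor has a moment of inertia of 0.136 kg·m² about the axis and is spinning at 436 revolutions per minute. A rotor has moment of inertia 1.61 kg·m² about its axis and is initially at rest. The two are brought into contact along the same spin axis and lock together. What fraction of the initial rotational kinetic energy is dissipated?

fraction ≈ 0.922

The coupling torques are internal; angular momentum about the shared axis is conserved.
Taking A's sense as positive: L = (0.1360)(436) = 59.30 kg·m²·rpm.
Combined I = 0.1360 + 1.610 = 1.746 kg·m².
ω_f = L / I = 59.30 / 1.746 = 33.96 rpm.
KE_i = ½ΣIω² = 141.8 J; KE_f = ½(1.746)(3.556)² = 11.04 J.
Fraction dissipated = (KE_i − KE_f)/KE_i = 0.9221.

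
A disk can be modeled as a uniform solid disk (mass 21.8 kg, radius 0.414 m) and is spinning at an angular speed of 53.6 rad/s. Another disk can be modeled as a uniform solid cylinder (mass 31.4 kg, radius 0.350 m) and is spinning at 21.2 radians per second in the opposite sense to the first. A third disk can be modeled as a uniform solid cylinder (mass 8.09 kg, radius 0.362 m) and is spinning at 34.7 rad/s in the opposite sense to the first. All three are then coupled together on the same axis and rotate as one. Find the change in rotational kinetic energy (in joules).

ΔKE ≈ -3240 J

No external torque acts about the common axis, so total angular momentum is conserved.
Moments of inertia: I_A = ½(21.8)(0.414)² = 1.868 kg·m²; I_B = ½(31.4)(0.350)² = 1.923 kg·m²; I_C = ½(8.09)(0.362)² = 0.5301 kg·m².
Taking A's sense as positive: L = (1.868)(53.6) − (1.923)(21.2) − (0.5301)(34.7) = 40.97 kg·m²·rad/s.
Combined I = 1.868 + 1.923 + 0.5301 = 4.322 kg·m².
ω_f = L / I = 40.97 / 4.322 = 9.480 rad/s.
KE_i = ½ΣIω² = 3435 J; KE_f = ½(4.322)(9.480)² = 194.2 J.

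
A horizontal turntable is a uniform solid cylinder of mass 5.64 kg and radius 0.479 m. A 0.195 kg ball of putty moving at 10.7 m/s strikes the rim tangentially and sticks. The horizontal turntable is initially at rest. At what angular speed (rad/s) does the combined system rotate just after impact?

|ω_f| ≈ 1.44 rad/s

The axle reaction passes through the axle and exerts no torque about it; angular momentum about the axle is conserved through the impact.
I_p = ½(5.64)(0.479)² = 0.6470 kg·m². Taking the sense of the ball of putty's angular momentum as positive, L_{ball} = m v R = (0.195)(10.7)(0.479) = 0.9994 kg·m²/s.
L_i = 0 + 0.9994 = 0.9994 kg·m²/s.
After sticking, I_f = I_p + m R² = 0.6470 + (0.195)(0.479)² = 0.6918 kg·m².
ω_f = L_i / I_f = 0.9994 / 0.6918 = 1.445 rad/s.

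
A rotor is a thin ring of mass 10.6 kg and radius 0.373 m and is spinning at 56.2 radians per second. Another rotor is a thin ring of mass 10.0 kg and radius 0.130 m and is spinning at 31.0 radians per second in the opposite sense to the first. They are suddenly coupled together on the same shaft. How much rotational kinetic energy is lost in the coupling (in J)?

ΔKE lost ≈ 576 J

No external torque acts about the common axis, so total angular momentum is conserved.
Moments of inertia: I_A = (10.6)(0.373)² = 1.475 kg·m²; I_B = (10.0)(0.130)² = 0.1690 kg·m².
Taking A's sense as positive: L = (1.475)(56.2) − (0.1690)(31.0) = 77.64 kg·m²·rad/s.
Combined I = 1.475 + 0.1690 = 1.644 kg·m².
ω_f = L / I = 77.64 / 1.644 = 47.23 rad/s.
KE_i = ½ΣIω² = 2410 J; KE_f = ½(1.644)(47.23)² = 1834 J.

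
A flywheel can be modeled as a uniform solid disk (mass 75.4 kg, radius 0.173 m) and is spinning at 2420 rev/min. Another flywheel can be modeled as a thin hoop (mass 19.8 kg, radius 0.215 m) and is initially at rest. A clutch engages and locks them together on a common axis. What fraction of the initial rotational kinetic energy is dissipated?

The coupling torques are internal; angular momentum about the shared axis is conserved.
Moments of inertia: I_A = ½(75.4)(0.173)² = 1.128 kg·m²; I_B = (19.8)(0.215)² = 0.9153 kg·m².
Taking A's sense as positive: L = (1.128)(2420) = 2731 kg·m²·rpm.
Combined I = 1.128 + 0.9153 = 2.044 kg·m².
ω_f = L / I = 2731 / 2.044 = 1336 rpm.
KE_i = ½ΣIω² = 36230 J; KE_f = ½(2.044)(139.9)² = 20000 J.
Fraction dissipated = (KE_i − KE_f)/KE_i = 0.4479.

fraction ≈ 0.448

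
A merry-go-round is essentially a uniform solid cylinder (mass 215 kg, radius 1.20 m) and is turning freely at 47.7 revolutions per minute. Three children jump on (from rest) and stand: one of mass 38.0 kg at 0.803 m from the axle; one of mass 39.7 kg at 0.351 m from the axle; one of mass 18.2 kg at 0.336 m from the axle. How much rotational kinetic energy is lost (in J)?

No external torque acts about the axle; L_before = L_after.
I_p = ½(215)(1.20)² = 154.8 kg·m².
Added inertia Σmr² = (38.0)(0.803)² + (39.7)(0.351)² + (18.2)(0.336)² = 31.45 kg·m²; I_f = 154.8 + 31.45 = 186.2 kg·m².
ω_f = I_p ω_i / I_f = (154.8)(47.7) / 186.2 = 39.65 rpm.
KE_i = ½(154.8)(4.995 rad/s)² = 1931 J; KE_f = ½(186.2)(4.152)² = 1605 J.

energy lost ≈ 326 J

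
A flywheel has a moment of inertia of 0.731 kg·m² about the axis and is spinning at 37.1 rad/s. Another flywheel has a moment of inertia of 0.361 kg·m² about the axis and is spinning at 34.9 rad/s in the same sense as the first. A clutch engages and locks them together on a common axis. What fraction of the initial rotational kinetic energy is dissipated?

No external torque acts about the common axis, so total angular momentum is conserved.
Taking A's sense as positive: L = (0.7310)(37.1) + (0.3610)(34.9) = 39.72 kg·m²·rad/s.
Combined I = 0.7310 + 0.3610 = 1.092 kg·m².
ω_f = L / I = 39.72 / 1.092 = 36.37 rad/s.
KE_i = ½ΣIω² = 722.9 J; KE_f = ½(1.092)(36.37)² = 722.3 J.
Fraction dissipated = (KE_i − KE_f)/KE_i = 0.0008090.

fraction ≈ 0.000809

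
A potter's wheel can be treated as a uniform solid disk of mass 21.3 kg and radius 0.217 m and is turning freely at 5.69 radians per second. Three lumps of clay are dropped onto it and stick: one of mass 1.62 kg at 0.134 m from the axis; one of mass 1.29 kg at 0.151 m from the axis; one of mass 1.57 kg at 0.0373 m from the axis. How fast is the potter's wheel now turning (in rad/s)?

No external torque acts about the axis; L_before = L_after.
I_p = ½(21.3)(0.217)² = 0.5015 kg·m².
Added inertia Σmr² = (1.62)(0.134)² + (1.29)(0.151)² + (1.57)(0.0373)² = 0.06069 kg·m²; I_f = 0.5015 + 0.06069 = 0.5622 kg·m².
ω_f = I_p ω_i / I_f = (0.5015)(5.69) / 0.5622 = 5.076 rad/s.

ω_f ≈ 5.08 rad/s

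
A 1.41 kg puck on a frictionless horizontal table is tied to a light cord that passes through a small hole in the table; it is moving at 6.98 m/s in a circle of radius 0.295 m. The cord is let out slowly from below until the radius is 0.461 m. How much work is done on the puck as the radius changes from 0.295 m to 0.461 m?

W ≈ -20.3 J

Central (radial) force ⇒ zero torque about the center ⇒ m v r is constant.
v₂ = v₁ r₁ / r₂ = (6.98)(0.295) / (0.461) = 4.467 m/s.
W = ΔKE = ½m(v₂² − v₁²) = -20.28 J.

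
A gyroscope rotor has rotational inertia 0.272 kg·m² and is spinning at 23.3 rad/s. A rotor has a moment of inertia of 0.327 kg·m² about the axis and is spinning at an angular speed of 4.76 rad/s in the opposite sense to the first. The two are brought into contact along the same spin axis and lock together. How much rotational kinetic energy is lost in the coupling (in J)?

The coupling torques are internal; angular momentum about the shared axis is conserved.
Taking A's sense as positive: L = (0.2720)(23.3) − (0.3270)(4.76) = 4.781 kg·m²·rad/s.
Combined I = 0.2720 + 0.3270 = 0.5990 kg·m².
ω_f = L / I = 4.781 / 0.5990 = 7.982 rad/s.
KE_i = ½ΣIω² = 77.54 J; KE_f = ½(0.5990)(7.982)² = 19.08 J.

ΔKE lost ≈ 58.5 J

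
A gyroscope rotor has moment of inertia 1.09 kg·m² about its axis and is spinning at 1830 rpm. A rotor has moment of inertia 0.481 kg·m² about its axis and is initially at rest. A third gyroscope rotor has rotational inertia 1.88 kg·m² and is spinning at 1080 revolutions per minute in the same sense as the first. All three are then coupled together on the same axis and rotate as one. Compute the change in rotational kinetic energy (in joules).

ΔKE ≈ -6300 J

The coupling torques are internal; angular momentum about the shared axis is conserved.
Taking A's sense as positive: L = (1.090)(1830) + (1.880)(1080) = 4025 kg·m²·rpm.
Combined I = 1.090 + 0.4810 + 1.880 = 3.451 kg·m².
ω_f = L / I = 4025 / 3.451 = 1166 rpm.
KE_i = ½ΣIω² = 32040 J; KE_f = ½(3.451)(122.1)² = 25740 J.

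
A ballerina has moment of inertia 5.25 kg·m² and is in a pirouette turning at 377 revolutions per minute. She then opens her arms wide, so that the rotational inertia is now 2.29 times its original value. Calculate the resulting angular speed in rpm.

No external torque acts about the spin axis, so angular momentum is conserved.
I₂ = 2.29 × 5.25 = 12.02 kg·m².
ω₂ = I₁ω₁ / I₂ = (5.250)(377 rpm) / (12.02) = 164.6 rpm.

ω₂ ≈ 165 rpm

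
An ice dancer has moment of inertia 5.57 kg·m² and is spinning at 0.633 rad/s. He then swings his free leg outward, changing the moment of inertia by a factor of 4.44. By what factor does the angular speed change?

ω₂/ω₁ ≈ 0.225

With no external torque about the axis, L is conserved: I₁ω₁ = I₂ω₂.
I₂ = 4.44 × 5.57 = 24.73 kg·m².
ω₂/ω₁ = I₁/I₂ = 5.570 / 24.73 = 0.2252.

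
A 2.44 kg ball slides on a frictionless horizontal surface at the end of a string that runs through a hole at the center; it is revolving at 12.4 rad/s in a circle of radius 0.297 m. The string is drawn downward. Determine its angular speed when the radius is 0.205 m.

ω₂ ≈ 26.0 rad/s

The constraining force is radial, so m r² ω about the center is conserved.
ω₂ = ω₁ (r₁/r₂)² = (12.4)(0.297/0.205)² = 26.03 rad/s.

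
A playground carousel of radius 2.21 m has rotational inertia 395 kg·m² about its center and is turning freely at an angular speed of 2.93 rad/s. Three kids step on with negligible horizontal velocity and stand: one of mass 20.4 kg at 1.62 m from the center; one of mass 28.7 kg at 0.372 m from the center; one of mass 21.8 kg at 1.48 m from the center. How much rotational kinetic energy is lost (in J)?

energy lost ≈ 357 J

No external torque acts about the center; L_before = L_after.
Added inertia Σmr² = (20.4)(1.62)² + (28.7)(0.372)² + (21.8)(1.48)² = 105.3 kg·m²; I_f = 395.0 + 105.3 = 500.3 kg·m².
ω_f = I_p ω_i / I_f = (395.0)(2.93) / 500.3 = 2.313 rad/s.
KE_i = ½(395.0)(2.930 rad/s)² = 1696 J; KE_f = ½(500.3)(2.313)² = 1339 J.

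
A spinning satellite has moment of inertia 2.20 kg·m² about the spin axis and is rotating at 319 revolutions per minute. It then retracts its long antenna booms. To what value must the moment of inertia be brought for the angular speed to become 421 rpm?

No external torque acts about the spin axis, so angular momentum is conserved.
I₂ = I₁ω₁ / ω₂ = (2.20)(319) / (421) = 1.667 kg·m².

I₂ ≈ 1.67 kg·m²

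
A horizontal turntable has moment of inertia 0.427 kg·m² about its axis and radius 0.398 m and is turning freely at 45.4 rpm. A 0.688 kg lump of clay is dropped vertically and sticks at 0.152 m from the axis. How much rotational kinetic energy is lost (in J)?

No external torque acts about the axis; L_before = L_after.
Added inertia Σmr² = (0.688)(0.152)² = 0.01590 kg·m²; I_f = 0.4270 + 0.01590 = 0.4429 kg·m².
ω_f = I_p ω_i / I_f = (0.4270)(45.4) / 0.4429 = 43.77 rpm.
KE_i = ½(0.4270)(4.754 rad/s)² = 4.826 J; KE_f = ½(0.4429)(4.584)² = 4.653 J.

energy lost ≈ 0.173 J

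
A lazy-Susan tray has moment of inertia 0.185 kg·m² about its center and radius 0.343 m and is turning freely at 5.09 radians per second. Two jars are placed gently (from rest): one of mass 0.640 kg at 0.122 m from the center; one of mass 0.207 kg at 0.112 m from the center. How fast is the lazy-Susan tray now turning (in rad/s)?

ω_f ≈ 4.78 rad/s

No external torque acts about the center; L_before = L_after.
Added inertia Σmr² = (0.640)(0.122)² + (0.207)(0.112)² = 0.01212 kg·m²; I_f = 0.1850 + 0.01212 = 0.1971 kg·m².
ω_f = I_p ω_i / I_f = (0.1850)(5.09) / 0.1971 = 4.777 rad/s.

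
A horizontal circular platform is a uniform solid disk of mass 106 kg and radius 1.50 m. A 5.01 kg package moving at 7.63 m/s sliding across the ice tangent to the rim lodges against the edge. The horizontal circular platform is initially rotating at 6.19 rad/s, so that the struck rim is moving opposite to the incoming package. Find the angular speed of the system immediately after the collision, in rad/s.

The axle reaction passes through the central axle and exerts no torque about it; angular momentum about the central axle is conserved through the impact.
I_p = ½(106)(1.50)² = 119.2 kg·m². Taking the sense of the package's angular momentum as positive, L_{package} = m v R = (5.01)(7.63)(1.50) = 57.34 kg·m²/s.
L_i = −I_p ω_p + m v R = −(119.2)(6.19) + 57.34 = -680.8 kg·m²/s.
After sticking, I_f = I_p + m R² = 119.2 + (5.01)(1.50)² = 130.5 kg·m².
ω_f = L_i / I_f = -680.8 / 130.5 = -5.216 rad/s.

|ω_f| ≈ 5.22 rad/s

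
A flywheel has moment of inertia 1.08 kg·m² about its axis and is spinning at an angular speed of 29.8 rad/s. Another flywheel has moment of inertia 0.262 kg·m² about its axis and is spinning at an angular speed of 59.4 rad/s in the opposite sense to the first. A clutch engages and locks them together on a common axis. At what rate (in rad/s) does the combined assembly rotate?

|ω_f| ≈ 12.4 rad/s

No external torque acts about the common axis, so total angular momentum is conserved.
Taking A's sense as positive: L = (1.080)(29.8) − (0.2620)(59.4) = 16.62 kg·m²·rad/s.
Combined I = 1.080 + 0.2620 = 1.342 kg·m².
ω_f = L / I = 16.62 / 1.342 = 12.39 rad/s.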